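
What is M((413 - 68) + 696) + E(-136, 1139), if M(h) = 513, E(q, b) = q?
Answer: 377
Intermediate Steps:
M((413 - 68) + 696) + E(-136, 1139) = 513 - 136 = 377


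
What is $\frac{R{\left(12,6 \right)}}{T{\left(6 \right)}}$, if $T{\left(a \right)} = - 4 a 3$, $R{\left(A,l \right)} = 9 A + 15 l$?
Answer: $- \frac{11}{4} \approx -2.75$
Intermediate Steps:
$T{\left(a \right)} = - 12 a$
$\frac{R{\left(12,6 \right)}}{T{\left(6 \right)}} = \frac{9 \cdot 12 + 15 \cdot 6}{\left(-12\right) 6} = \frac{108 + 90}{-72} = 198 \left(- \frac{1}{72}\right) = - \frac{11}{4}$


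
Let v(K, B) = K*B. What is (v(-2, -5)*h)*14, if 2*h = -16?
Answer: -1120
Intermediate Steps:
h = -8 (h = (1/2)*(-16) = -8)
v(K, B) = B*K
(v(-2, -5)*h)*14 = (-5*(-2)*(-8))*14 = (10*(-8))*14 = -80*14 = -1120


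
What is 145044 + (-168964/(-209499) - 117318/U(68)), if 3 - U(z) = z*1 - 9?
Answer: 863117775601/5865972 ≈ 1.4714e+5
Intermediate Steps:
U(z) = 12 - z (U(z) = 3 - (z*1 - 9) = 3 - (z - 9) = 3 - (-9 + z) = 3 + (9 - z) = 12 - z)
145044 + (-168964/(-209499) - 117318/U(68)) = 145044 + (-168964/(-209499) - 117318/(12 - 1*68)) = 145044 + (-168964*(-1/209499) - 117318/(12 - 68)) = 145044 + (168964/209499 - 117318/(-56)) = 145044 + (168964/209499 - 117318*(-1/56)) = 145044 + (168964/209499 + 58659/28) = 145044 + 12293732833/5865972 = 863117775601/5865972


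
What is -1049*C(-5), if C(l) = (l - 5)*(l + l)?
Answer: -104900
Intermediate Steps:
C(l) = 2*l*(-5 + l) (C(l) = (-5 + l)*(2*l) = 2*l*(-5 + l))
-1049*C(-5) = -2098*(-5)*(-5 - 5) = -2098*(-5)*(-10) = -1049*100 = -104900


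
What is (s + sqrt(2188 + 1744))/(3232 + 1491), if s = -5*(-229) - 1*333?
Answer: 812/4723 + 2*sqrt(983)/4723 ≈ 0.18520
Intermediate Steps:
s = 812 (s = 1145 - 333 = 812)
(s + sqrt(2188 + 1744))/(3232 + 1491) = (812 + sqrt(2188 + 1744))/(3232 + 1491) = (812 + sqrt(3932))/4723 = (812 + 2*sqrt(983))*(1/4723) = 812/4723 + 2*sqrt(983)/4723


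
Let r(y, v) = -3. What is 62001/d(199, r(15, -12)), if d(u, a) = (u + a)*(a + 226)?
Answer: 62001/43708 ≈ 1.4185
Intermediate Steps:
d(u, a) = (226 + a)*(a + u) (d(u, a) = (a + u)*(226 + a) = (226 + a)*(a + u))
62001/d(199, r(15, -12)) = 62001/((-3)² + 226*(-3) + 226*199 - 3*199) = 62001/(9 - 678 + 44974 - 597) = 62001/43708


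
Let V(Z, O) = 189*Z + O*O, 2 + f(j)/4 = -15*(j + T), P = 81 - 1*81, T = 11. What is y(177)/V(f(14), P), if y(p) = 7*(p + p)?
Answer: -59/6786 ≈ -0.0086944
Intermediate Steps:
P = 0 (P = 81 - 81 = 0)
y(p) = 14*p (y(p) = 7*(2*p) = 14*p)
f(j) = -668 - 60*j (f(j) = -8 + 4*(-15*(j + 11)) = -8 + 4*(-15*(11 + j)) = -8 + 4*(-165 - 15*j) = -8 + (-660 - 60*j) = -668 - 60*j)
V(Z, O) = O² + 189*Z (V(Z, O) = 189*Z + O² = O² + 189*Z)
y(177)/V(f(14), P) = (14*177)/(0² + 189*(-668 - 60*14)) = 2478/(0 + 189*(-668 - 840)) = 2478/(0 + 189*(-1508)) = 2478/(0 - 285012) = 2478/(-285012) = 2478*(-1/285012) = -59/6786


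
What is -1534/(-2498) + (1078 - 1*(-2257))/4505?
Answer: 1524150/1125349 ≈ 1.3544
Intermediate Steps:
-1534/(-2498) + (1078 - 1*(-2257))/4505 = -1534*(-1/2498) + (1078 + 2257)*(1/4505) = 767/1249 + 3335*(1/4505) = 767/1249 + 667/901 = 1524150/1125349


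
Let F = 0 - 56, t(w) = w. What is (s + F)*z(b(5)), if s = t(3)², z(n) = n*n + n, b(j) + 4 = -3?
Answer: -1974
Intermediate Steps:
F = -56
b(j) = -7 (b(j) = -4 - 3 = -7)
z(n) = n + n² (z(n) = n² + n = n + n²)
s = 9 (s = 3² = 9)
(s + F)*z(b(5)) = (9 - 56)*(-7*(1 - 7)) = -(-329)*(-6) = -47*42 = -1974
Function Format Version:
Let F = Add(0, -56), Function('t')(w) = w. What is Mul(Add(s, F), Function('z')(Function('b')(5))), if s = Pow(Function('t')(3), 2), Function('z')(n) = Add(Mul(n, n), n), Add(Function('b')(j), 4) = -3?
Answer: -1974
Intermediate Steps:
F = -56
Function('b')(j) = -7 (Function('b')(j) = Add(-4, -3) = -7)
Function('z')(n) = Add(n, Pow(n, 2)) (Function('z')(n) = Add(Pow(n, 2), n) = Add(n, Pow(n, 2)))
s = 9 (s = Pow(3, 2) = 9)
Mul(Add(s, F), Function('z')(Function('b')(5))) = Mul(Add(9, -56), Mul(-7, Add(1, -7))) = Mul(-47, Mul(-7, -6)) = Mul(-47, 42) = -1974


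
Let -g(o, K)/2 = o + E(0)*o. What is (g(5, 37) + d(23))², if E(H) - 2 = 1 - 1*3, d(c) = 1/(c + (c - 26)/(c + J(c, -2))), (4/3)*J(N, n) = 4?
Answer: 35093776/354025 ≈ 99.128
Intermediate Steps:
J(N, n) = 3 (J(N, n) = (¾)*4 = 3)
d(c) = 1/(c + (-26 + c)/(3 + c)) (d(c) = 1/(c + (c - 26)/(c + 3)) = 1/(c + (-26 + c)/(3 + c)))
E(H) = 0 (E(H) = 2 + (1 - 1*3) = 2 + (1 - 3) = 2 - 2 = 0)
g(o, K) = -2*o (g(o, K) = -2*(o + 0*o) = -2*(o + 0) = -2*o)
(g(5, 37) + d(23))² = (-2*5 + (3 + 23)/(-26 + 23² + 4*23))² = (-10 + 26/(-26 + 529 + 92))² = (-10 + 26/595)² = (-5924/595)² = 35093776/354025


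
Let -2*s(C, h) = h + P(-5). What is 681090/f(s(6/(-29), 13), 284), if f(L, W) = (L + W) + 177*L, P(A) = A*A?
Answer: -340545/1549 ≈ -219.85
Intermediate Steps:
P(A) = A²
s(C, h) = -25/2 - h/2 (s(C, h) = -(h + (-5)²)/2 = -(h + 25)/2 = -(25 + h)/2 = -25/2 - h/2)
f(L, W) = W + 178*L
681090/f(s(6/(-29), 13), 284) = 681090/(284 + 178*(-25/2 - ½*13)) = 681090/(284 + 178*(-25/2 - 13/2)) = 681090/(284 + 178*(-19)) = 681090/(284 - 3382) = 681090/(-3098) = 681090*(-1/3098) = -340545/1549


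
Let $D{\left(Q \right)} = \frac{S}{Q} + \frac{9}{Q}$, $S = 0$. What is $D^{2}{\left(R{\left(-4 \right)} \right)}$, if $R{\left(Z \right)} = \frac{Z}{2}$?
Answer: $\frac{81}{4} \approx 20.25$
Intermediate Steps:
$R{\left(Z \right)} = \frac{Z}{2}$ ($R{\left(Z \right)} = Z \frac{1}{2} = \frac{Z}{2}$)
$D{\left(Q \right)} = \frac{9}{Q}$ ($D{\left(Q \right)} = \frac{0}{Q} + \frac{9}{Q} = 0 + \frac{9}{Q} = \frac{9}{Q}$)
$D^{2}{\left(R{\left(-4 \right)} \right)} = \left(\frac{9}{\frac{1}{2} \left(-4\right)}\right)^{2} = \left(\frac{9}{-2}\right)^{2} = \left(9 \left(- \frac{1}{2}\right)\right)^{2} = \left(- \frac{9}{2}\right)^{2} = \frac{81}{4}$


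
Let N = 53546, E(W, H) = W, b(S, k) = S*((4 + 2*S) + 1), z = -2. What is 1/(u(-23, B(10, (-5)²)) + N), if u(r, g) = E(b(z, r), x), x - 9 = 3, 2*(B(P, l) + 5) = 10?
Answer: 1/53544 ≈ 1.8676e-5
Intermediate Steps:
B(P, l) = 0 (B(P, l) = -5 + (½)*10 = -5 + 5 = 0)
x = 12 (x = 9 + 3 = 12)
b(S, k) = S*(5 + 2*S)
u(r, g) = -2 (u(r, g) = -2*(5 + 2*(-2)) = -2*(5 - 4) = -2*1 = -2)
1/(u(-23, B(10, (-5)²)) + N) = 1/(-2 + 53546) = 1/53544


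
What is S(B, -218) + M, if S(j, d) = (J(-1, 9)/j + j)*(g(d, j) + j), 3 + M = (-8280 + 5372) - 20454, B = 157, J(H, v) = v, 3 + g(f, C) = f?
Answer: -5246417/157 ≈ -33417.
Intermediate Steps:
g(f, C) = -3 + f
M = -23365 (M = -3 + ((-8280 + 5372) - 20454) = -3 + (-2908 - 20454) = -3 - 23362 = -23365)
S(j, d) = (j + 9/j)*(-3 + d + j) (S(j, d) = (9/j + j)*((-3 + d) + j) = (j + 9/j)*(-3 + d + j))
S(B, -218) + M = (-27 + 9*(-218) + 157*(9 + 157² + 157*(-3 - 218)))/157 - 23365 = (-27 - 1962 + 157*(9 + 24649 + 157*(-221)))/157 - 23365 = (-27 - 1962 + 157*(9 + 24649 - 34697))/157 - 23365 = (-27 - 1962 + 157*(-10039))/157 - 23365 = (-27 - 1962 - 1576123)/157 - 23365 = (1/157)*(-1578112) - 23365 = -1578112/157 - 23365 = -5246417/157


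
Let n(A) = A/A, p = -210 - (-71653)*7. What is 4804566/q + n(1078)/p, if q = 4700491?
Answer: 2408826714817/2356642868251 ≈ 1.0221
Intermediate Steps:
p = 501361 (p = -210 - 907*(-553) = -210 + 501571 = 501361)
n(A) = 1
4804566/q + n(1078)/p = 4804566/4700491 + 1/501361 = 2408826714817/2356642868251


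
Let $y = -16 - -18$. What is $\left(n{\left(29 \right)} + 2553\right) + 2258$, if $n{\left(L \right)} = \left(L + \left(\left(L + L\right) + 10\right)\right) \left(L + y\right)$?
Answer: $7818$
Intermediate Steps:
$y = 2$ ($y = -16 + 18 = 2$)
$n{\left(L \right)} = \left(2 + L\right) \left(10 + 3 L\right)$ ($n{\left(L \right)} = \left(L + \left(\left(L + L\right) + 10\right)\right) \left(L + 2\right) = \left(L + \left(2 L + 10\right)\right) \left(2 + L\right) = \left(L + \left(10 + 2 L\right)\right) \left(2 + L\right) = \left(10 + 3 L\right) \left(2 + L\right) = \left(2 + L\right) \left(10 + 3 L\right)$)
$\left(n{\left(29 \right)} + 2553\right) + 2258 = \left(\left(20 + 3 \cdot 29^{2} + 16 \cdot 29\right) + 2553\right) + 2258 = \left(\left(20 + 3 \cdot 841 + 464\right) + 2553\right) + 2258 = \left(\left(20 + 2523 + 464\right) + 2553\right) + 2258 = \left(3007 + 2553\right) + 2258 = 5560 + 2258 = 7818$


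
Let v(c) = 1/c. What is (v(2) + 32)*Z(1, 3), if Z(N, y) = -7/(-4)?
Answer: 455/8 ≈ 56.875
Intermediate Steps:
Z(N, y) = 7/4 (Z(N, y) = -7*(-1/4) = 7/4)
(v(2) + 32)*Z(1, 3) = (1/2 + 32)*(7/4) = (65/2)*(7/4) = 455/8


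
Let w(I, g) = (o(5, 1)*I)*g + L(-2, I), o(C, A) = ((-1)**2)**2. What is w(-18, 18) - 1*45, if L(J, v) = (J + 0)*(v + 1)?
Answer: -335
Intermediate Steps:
L(J, v) = J*(1 + v)
o(C, A) = 1 (o(C, A) = 1**2 = 1)
w(I, g) = -2 - 2*I + I*g (w(I, g) = (1*I)*g - 2*(1 + I) = I*g + (-2 - 2*I) = -2 - 2*I + I*g)
w(-18, 18) - 1*45 = (-2 - 2*(-18) - 18*18) - 1*45 = (-2 + 36 - 324) - 45 = -290 - 45 = -335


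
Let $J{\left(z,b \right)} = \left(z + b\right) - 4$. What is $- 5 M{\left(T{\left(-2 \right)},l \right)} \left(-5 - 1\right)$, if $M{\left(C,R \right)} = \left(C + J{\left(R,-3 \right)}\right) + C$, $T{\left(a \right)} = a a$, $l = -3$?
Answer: $-60$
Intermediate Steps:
$J{\left(z,b \right)} = -4 + b + z$ ($J{\left(z,b \right)} = \left(b + z\right) - 4 = -4 + b + z$)
$T{\left(a \right)} = a^{2}$
$M{\left(C,R \right)} = -7 + R + 2 C$ ($M{\left(C,R \right)} = \left(C - \left(7 - R\right)\right) + C = \left(C + \left(-7 + R\right)\right) + C = \left(-7 + C + R\right) + C = -7 + R + 2 C$)
$- 5 M{\left(T{\left(-2 \right)},l \right)} \left(-5 - 1\right) = - 5 \left(-7 - 3 + 2 \left(-2\right)^{2}\right) \left(-5 - 1\right) = - 5 \left(-7 - 3 + 2 \cdot 4\right) \left(-6\right) = - 5 \left(-7 - 3 + 8\right) \left(-6\right) = \left(-5\right) \left(-2\right) \left(-6\right) = 10 \left(-6\right) = -60$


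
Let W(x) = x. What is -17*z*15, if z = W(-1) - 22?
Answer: 5865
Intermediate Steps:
z = -23 (z = -1 - 22 = -23)
-17*z*15 = -17*(-23)*15 = 391*15 = 5865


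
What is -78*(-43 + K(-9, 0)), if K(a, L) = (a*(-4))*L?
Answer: 3354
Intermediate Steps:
K(a, L) = -4*L*a (K(a, L) = (-4*a)*L = -4*L*a)
-78*(-43 + K(-9, 0)) = -78*(-43 - 4*0*(-9)) = -78*(-43 + 0) = -78*(-43) = 3354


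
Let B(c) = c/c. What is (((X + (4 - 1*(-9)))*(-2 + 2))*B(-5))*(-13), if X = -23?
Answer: 0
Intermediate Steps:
B(c) = 1
(((X + (4 - 1*(-9)))*(-2 + 2))*B(-5))*(-13) = (((-23 + (4 - 1*(-9)))*(-2 + 2))*1)*(-13) = (((-23 + (4 + 9))*0)*1)*(-13) = (((-23 + 13)*0)*1)*(-13) = (-10*0*1)*(-13) = (0*1)*(-13) = 0*(-13) = 0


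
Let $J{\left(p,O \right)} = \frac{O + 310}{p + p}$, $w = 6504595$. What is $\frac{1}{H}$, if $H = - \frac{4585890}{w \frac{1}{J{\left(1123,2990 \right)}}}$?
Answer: $- \frac{1460932037}{1513343700} \approx -0.96537$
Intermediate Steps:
$J{\left(p,O \right)} = \frac{310 + O}{2 p}$
$H = - \frac{1513343700}{1460932037}$ ($H = - \frac{4585890}{6504595 \frac{1}{\frac{1}{2} \cdot \frac{1}{1123} \left(310 + 2990\right)}} = - \frac{4585890}{6504595 \frac{1}{\frac{1}{2} \cdot \frac{1}{1123} \cdot 3300}} = - \frac{4585890}{6504595 \frac{1}{\frac{1650}{1123}}} = - \frac{4585890}{6504595 \cdot \frac{1123}{1650}} = - \frac{4585890}{\frac{1460932037}{330}} = \left(-4585890\right) \frac{330}{1460932037} = - \frac{1513343700}{1460932037} \approx -1.0359$)
$\frac{1}{H} = \frac{1}{- \frac{1513343700}{1460932037}} = - \frac{1460932037}{1513343700}$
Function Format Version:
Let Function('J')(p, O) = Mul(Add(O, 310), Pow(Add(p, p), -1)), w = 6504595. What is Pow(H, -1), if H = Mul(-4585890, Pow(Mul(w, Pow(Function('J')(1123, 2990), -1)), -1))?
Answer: Rational(-1460932037, 1513343700) ≈ -0.96537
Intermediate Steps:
Function('J')(p, O) = Mul(Rational(1, 2), Pow(p, -1), Add(310, O)) (Function('J')(p, O) = Mul(Add(310, O), Pow(Mul(2, p), -1)) = Mul(Add(310, O), Mul(Rational(1, 2), Pow(p, -1))) = Mul(Rational(1, 2), Pow(p, -1), Add(310, O)))
H = Rational(-1513343700, 1460932037) (H = Mul(-4585890, Pow(Mul(6504595, Pow(Mul(Rational(1, 2), Pow(1123, -1), Add(310, 2990)), -1)), -1)) = Mul(-4585890, Pow(Mul(6504595, Pow(Mul(Rational(1, 2), Rational(1, 1123), 3300), -1)), -1)) = Mul(-4585890, Pow(Mul(6504595, Pow(Rational(1650, 1123), -1)), -1)) = Mul(-4585890, Pow(Mul(6504595, Rational(1123, 1650)), -1)) = Mul(-4585890, Pow(Rational(1460932037, 330), -1)) = Mul(-4585890, Rational(330, 1460932037)) = Rational(-1513343700, 1460932037) ≈ -1.0359)
Pow(H, -1) = Pow(Rational(-1513343700, 1460932037), -1) = Rational(-1460932037, 1513343700)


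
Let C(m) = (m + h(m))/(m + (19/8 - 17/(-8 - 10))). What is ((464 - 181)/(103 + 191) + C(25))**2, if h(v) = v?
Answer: 2674654180969/359359485156 ≈ 7.4428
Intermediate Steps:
C(m) = 2*m/(239/72 + m) (C(m) = (m + m)/(m + (19/8 - 17/(-8 - 10))) = (2*m)/(m + (19*(1/8) - 17/(-18))) = (2*m)/(m + (19/8 - 17*(-1/18))) = (2*m)/(m + (19/8 + 17/18)) = (2*m)/(m + 239/72) = (2*m)/(239/72 + m) = 2*m/(239/72 + m))
((464 - 181)/(103 + 191) + C(25))**2 = ((464 - 181)/(103 + 191) + 144*25/(239 + 72*25))**2 = (283/294 + 144*25/(239 + 1800))**2 = (283*(1/294) + 144*25/2039)**2 = (283/294 + 144*25*(1/2039))**2 = (283/294 + 3600/2039)**2 = (1635437/599466)**2 = 2674654180969/359359485156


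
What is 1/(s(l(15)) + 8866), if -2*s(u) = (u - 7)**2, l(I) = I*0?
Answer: 2/17683 ≈ 0.00011310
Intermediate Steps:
l(I) = 0
s(u) = -(-7 + u)**2/2 (s(u) = -(u - 7)**2/2 = -(-7 + u)**2/2)
1/(s(l(15)) + 8866) = 1/(-(-7 + 0)**2/2 + 8866) = 1/(-1/2*(-7)**2 + 8866) = 1/(-1/2*49 + 8866) = 1/(-49/2 + 8866) = 1/(17683/2) = 2/17683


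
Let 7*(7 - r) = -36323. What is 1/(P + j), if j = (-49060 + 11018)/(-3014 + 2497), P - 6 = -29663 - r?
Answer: -517/17980959 ≈ -2.8753e-5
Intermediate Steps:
r = 5196 (r = 7 - ⅐*(-36323) = 7 + 5189 = 5196)
P = -34853 (P = 6 + (-29663 - 1*5196) = 6 + (-29663 - 5196) = 6 - 34859 = -34853)
j = 38042/517 (j = -38042/(-517) = -38042*(-1/517) = 38042/517 ≈ 73.582)
1/(P + j) = 1/(-34853 + 38042/517) = 1/(-17980959/517) = -517/17980959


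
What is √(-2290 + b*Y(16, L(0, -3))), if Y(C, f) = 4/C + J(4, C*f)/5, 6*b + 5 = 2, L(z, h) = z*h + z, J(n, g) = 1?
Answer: I*√916090/20 ≈ 47.856*I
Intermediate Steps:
L(z, h) = z + h*z (L(z, h) = h*z + z = z + h*z)
b = -½ (b = -⅚ + (⅙)*2 = -⅚ + ⅓ = -½ ≈ -0.50000)
Y(C, f) = ⅕ + 4/C (Y(C, f) = 4/C + 1/5 = 4/C + 1*(⅕) = 4/C + ⅕ = ⅕ + 4/C)
√(-2290 + b*Y(16, L(0, -3))) = √(-2290 - (20 + 16)/(10*16)) = √(-2290 - 36/(10*16)) = √(-2290 - ½*9/20) = √(-2290 - 9/40) = √(-91609/40) = I*√916090/20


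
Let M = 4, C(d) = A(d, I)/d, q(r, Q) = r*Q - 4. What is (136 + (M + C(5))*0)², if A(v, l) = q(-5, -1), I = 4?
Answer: 18496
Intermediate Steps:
q(r, Q) = -4 + Q*r (q(r, Q) = Q*r - 4 = -4 + Q*r)
A(v, l) = 1 (A(v, l) = -4 - 1*(-5) = -4 + 5 = 1)
C(d) = 1/d
(136 + (M + C(5))*0)² = (136 + (4 + 1/5)*0)² = (136 + (4 + ⅕)*0)² = (136 + (21/5)*0)² = (136 + 0)² = 136² = 18496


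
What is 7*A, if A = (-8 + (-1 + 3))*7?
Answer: -294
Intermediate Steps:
A = -42 (A = (-8 + 2)*7 = -6*7 = -42)
7*A = 7*(-42) = -294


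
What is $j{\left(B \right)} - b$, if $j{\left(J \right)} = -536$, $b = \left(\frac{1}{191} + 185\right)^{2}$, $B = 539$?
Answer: $- \frac{1268186712}{36481} \approx -34763.0$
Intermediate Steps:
$b = \frac{1248632896}{36481}$ ($b = \left(\frac{1}{191} + 185\right)^{2} = \left(\frac{35336}{191}\right)^{2} = \frac{1248632896}{36481} \approx 34227.0$)
$j{\left(B \right)} - b = -536 - \frac{1248632896}{36481} = - \frac{1268186712}{36481}$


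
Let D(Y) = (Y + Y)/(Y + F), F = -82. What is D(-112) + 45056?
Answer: 4370544/97 ≈ 45057.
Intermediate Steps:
D(Y) = 2*Y/(-82 + Y) (D(Y) = (Y + Y)/(Y - 82) = (2*Y)/(-82 + Y) = 2*Y/(-82 + Y))
D(-112) + 45056 = 2*(-112)/(-82 - 112) + 45056 = 2*(-112)/(-194) + 45056 = 2*(-112)*(-1/194) + 45056 = 112/97 + 45056 = 4370544/97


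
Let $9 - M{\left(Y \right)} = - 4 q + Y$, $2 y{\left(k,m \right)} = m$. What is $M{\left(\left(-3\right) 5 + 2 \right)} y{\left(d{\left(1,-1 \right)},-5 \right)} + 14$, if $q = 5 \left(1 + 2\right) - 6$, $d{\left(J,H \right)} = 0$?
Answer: $-131$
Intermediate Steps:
$y{\left(k,m \right)} = \frac{m}{2}$
$q = 9$ ($q = 5 \cdot 3 - 6 = 15 - 6 = 9$)
$M{\left(Y \right)} = 45 - Y$ ($M{\left(Y \right)} = 9 - \left(\left(-4\right) 9 + Y\right) = 9 - \left(-36 + Y\right) = 45 - Y$)
$M{\left(\left(-3\right) 5 + 2 \right)} y{\left(d{\left(1,-1 \right)},-5 \right)} + 14 = \left(45 - \left(\left(-3\right) 5 + 2\right)\right) \frac{1}{2} \left(-5\right) + 14 = \left(45 - \left(-15 + 2\right)\right) \left(- \frac{5}{2}\right) + 14 = \left(45 - -13\right) \left(- \frac{5}{2}\right) + 14 = \left(45 + 13\right) \left(- \frac{5}{2}\right) + 14 = 58 \left(- \frac{5}{2}\right) + 14 = -145 + 14 = -131$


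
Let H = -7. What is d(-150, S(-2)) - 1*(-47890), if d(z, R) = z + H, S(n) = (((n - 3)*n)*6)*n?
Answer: 47733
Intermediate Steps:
S(n) = 6*n²*(-3 + n) (S(n) = (((-3 + n)*n)*6)*n = ((n*(-3 + n))*6)*n = (6*n*(-3 + n))*n = 6*n²*(-3 + n))
d(z, R) = -7 + z (d(z, R) = z - 7 = -7 + z)
d(-150, S(-2)) - 1*(-47890) = (-7 - 150) - 1*(-47890) = -157 + 47890 = 47733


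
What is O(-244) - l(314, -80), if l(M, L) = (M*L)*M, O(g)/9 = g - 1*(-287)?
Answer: 7888067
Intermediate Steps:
O(g) = 2583 + 9*g (O(g) = 9*(g - 1*(-287)) = 9*(g + 287) = 9*(287 + g) = 2583 + 9*g)
l(M, L) = L*M² (l(M, L) = (L*M)*M = L*M²)
O(-244) - l(314, -80) = (2583 + 9*(-244)) - (-80)*314² = (2583 - 2196) - (-80)*98596 = 387 - 1*(-7887680) = 387 + 7887680 = 7888067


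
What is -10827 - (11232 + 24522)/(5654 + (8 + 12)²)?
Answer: -10930402/1009 ≈ -10833.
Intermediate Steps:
-10827 - (11232 + 24522)/(5654 + (8 + 12)²) = -10827 - 35754/(5654 + 20²) = -10827 - 35754/(5654 + 400) = -10827 - 35754/6054 = -10827 - 1*5959/1009 = -10827 - 5959/1009 = -10930402/1009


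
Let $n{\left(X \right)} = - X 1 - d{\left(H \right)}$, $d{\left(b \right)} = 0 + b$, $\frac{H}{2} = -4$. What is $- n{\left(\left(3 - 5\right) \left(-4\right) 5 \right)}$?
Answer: $32$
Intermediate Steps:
$H = -8$ ($H = 2 \left(-4\right) = -8$)
$d{\left(b \right)} = b$
$n{\left(X \right)} = 8 - X$ ($n{\left(X \right)} = - X 1 - -8 = - X + 8 = 8 - X$)
$- n{\left(\left(3 - 5\right) \left(-4\right) 5 \right)} = - (8 - \left(3 - 5\right) \left(-4\right) 5) = - (8 - \left(-2\right) \left(-4\right) 5) = - (8 - 8 \cdot 5) = - (8 - 40) = \left(-1\right) \left(-32\right) = 32$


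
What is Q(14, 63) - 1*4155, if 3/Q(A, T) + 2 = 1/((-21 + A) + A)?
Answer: -54036/13 ≈ -4156.6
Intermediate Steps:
Q(A, T) = 3/(-2 + 1/(-21 + 2*A)) (Q(A, T) = 3/(-2 + 1/((-21 + A) + A)) = 3/(-2 + 1/(-21 + 2*A)))
Q(14, 63) - 1*4155 = 3*(21 - 2*14)/(-43 + 4*14) - 1*4155 = 3*(21 - 28)/(-43 + 56) - 4155 = 3*(-7)/13 - 4155 = 3*(1/13)*(-7) - 4155 = -21/13 - 4155 = -54036/13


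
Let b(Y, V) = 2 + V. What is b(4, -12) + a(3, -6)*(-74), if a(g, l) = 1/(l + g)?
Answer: 44/3 ≈ 14.667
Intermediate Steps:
a(g, l) = 1/(g + l)
b(4, -12) + a(3, -6)*(-74) = (2 - 12) - 74/(3 - 6) = -10 - 74/(-3) = -10 - 1/3*(-74) = -10 + 74/3 = 44/3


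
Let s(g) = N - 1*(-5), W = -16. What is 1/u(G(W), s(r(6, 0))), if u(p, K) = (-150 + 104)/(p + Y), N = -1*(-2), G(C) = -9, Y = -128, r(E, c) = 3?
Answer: 137/46 ≈ 2.9783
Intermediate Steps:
N = 2
s(g) = 7 (s(g) = 2 - 1*(-5) = 2 + 5 = 7)
u(p, K) = -46/(-128 + p) (u(p, K) = (-150 + 104)/(p - 128) = -46/(-128 + p))
1/u(G(W), s(r(6, 0))) = 1/(-46/(-128 - 9)) = 1/(-46/(-137)) = 1/(-46*(-1/137)) = 1/(46/137) = 137/46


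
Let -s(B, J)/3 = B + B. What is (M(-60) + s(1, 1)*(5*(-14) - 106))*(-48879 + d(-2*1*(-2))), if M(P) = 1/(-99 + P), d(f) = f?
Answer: -8206259125/159 ≈ -5.1612e+7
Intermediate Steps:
s(B, J) = -6*B (s(B, J) = -3*(B + B) = -6*B)
(M(-60) + s(1, 1)*(5*(-14) - 106))*(-48879 + d(-2*1*(-2))) = (1/(-99 - 60) + (-6*1)*(5*(-14) - 106))*(-48879 - 2*1*(-2)) = (1/(-159) - 6*(-70 - 106))*(-48879 - 2*(-2)) = (-1/159 - 6*(-176))*(-48879 + 4) = (-1/159 + 1056)*(-48875) = (167903/159)*(-48875) = -8206259125/159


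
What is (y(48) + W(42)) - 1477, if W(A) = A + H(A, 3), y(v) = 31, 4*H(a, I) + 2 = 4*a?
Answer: -2725/2 ≈ -1362.5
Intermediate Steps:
H(a, I) = -1/2 + a (H(a, I) = -1/2 + (4*a)/4 = -1/2 + a)
W(A) = -1/2 + 2*A (W(A) = A + (-1/2 + A) = -1/2 + 2*A)
(y(48) + W(42)) - 1477 = (31 + (-1/2 + 2*42)) - 1477 = (31 + (-1/2 + 84)) - 1477 = (31 + 167/2) - 1477 = 229/2 - 1477 = -2725/2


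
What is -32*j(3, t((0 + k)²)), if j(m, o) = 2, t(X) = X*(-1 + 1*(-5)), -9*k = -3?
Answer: -64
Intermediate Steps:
k = ⅓ (k = -⅑*(-3) = ⅓ ≈ 0.33333)
t(X) = -6*X (t(X) = X*(-1 - 5) = X*(-6) = -6*X)
-32*j(3, t((0 + k)²)) = -32*2 = -64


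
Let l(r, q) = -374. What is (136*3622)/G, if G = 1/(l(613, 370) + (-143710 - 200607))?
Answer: -169792029072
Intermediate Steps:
G = -1/344691 (G = 1/(-374 + (-143710 - 200607)) = 1/(-374 - 344317) = 1/(-344691) = -1/344691 ≈ -2.9011e-6)
(136*3622)/G = (136*3622)/(-1/344691) = 492592*(-344691) = -169792029072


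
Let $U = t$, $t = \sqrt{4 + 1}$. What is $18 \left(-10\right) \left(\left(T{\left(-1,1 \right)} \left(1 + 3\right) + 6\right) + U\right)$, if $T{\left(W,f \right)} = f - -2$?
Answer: $-3240 - 180 \sqrt{5} \approx -3642.5$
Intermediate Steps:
$T{\left(W,f \right)} = 2 + f$ ($T{\left(W,f \right)} = f + 2 = 2 + f$)
$t = \sqrt{5} \approx 2.2361$
$U = \sqrt{5} \approx 2.2361$
$18 \left(-10\right) \left(\left(T{\left(-1,1 \right)} \left(1 + 3\right) + 6\right) + U\right) = 18 \left(-10\right) \left(\left(\left(2 + 1\right) \left(1 + 3\right) + 6\right) + \sqrt{5}\right) = - 180 \left(\left(3 \cdot 4 + 6\right) + \sqrt{5}\right) = - 180 \left(\left(12 + 6\right) + \sqrt{5}\right) = - 180 \left(18 + \sqrt{5}\right) = -3240 - 180 \sqrt{5}$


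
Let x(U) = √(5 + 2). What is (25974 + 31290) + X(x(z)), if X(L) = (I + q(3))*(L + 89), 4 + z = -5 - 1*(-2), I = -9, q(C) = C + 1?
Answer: 56819 - 5*√7 ≈ 56806.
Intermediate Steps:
q(C) = 1 + C
z = -7 (z = -4 + (-5 - 1*(-2)) = -4 + (-5 + 2) = -4 - 3 = -7)
x(U) = √7
X(L) = -445 - 5*L (X(L) = (-9 + (1 + 3))*(L + 89) = (-9 + 4)*(89 + L) = -5*(89 + L) = -445 - 5*L)
(25974 + 31290) + X(x(z)) = (25974 + 31290) + (-445 - 5*√7) = 57264 + (-445 - 5*√7) = 56819 - 5*√7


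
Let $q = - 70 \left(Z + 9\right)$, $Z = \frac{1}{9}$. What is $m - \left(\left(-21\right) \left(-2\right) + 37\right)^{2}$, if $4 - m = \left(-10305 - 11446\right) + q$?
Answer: $\frac{145366}{9} \approx 16152.0$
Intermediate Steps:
$Z = \frac{1}{9} \approx 0.11111$
$q = - \frac{5740}{9}$ ($q = - 70 \left(\frac{1}{9} + 9\right) = \left(-70\right) \frac{82}{9} = - \frac{5740}{9} \approx -637.78$)
$m = \frac{201535}{9}$ ($m = 4 - \left(\left(-10305 - 11446\right) - \frac{5740}{9}\right) = 4 - \left(-21751 - \frac{5740}{9}\right) = 4 - - \frac{201499}{9} = 4 + \frac{201499}{9} = \frac{201535}{9} \approx 22393.0$)
$m - \left(\left(-21\right) \left(-2\right) + 37\right)^{2} = \frac{201535}{9} - \left(\left(-21\right) \left(-2\right) + 37\right)^{2} = \frac{201535}{9} - \left(42 + 37\right)^{2} = \frac{201535}{9} - 79^{2} = \frac{201535}{9} - 6241 = \frac{145366}{9}$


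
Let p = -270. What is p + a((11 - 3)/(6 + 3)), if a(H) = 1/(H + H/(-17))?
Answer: -34407/128 ≈ -268.80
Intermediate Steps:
a(H) = 17/(16*H) (a(H) = 1/(H + H*(-1/17)) = 1/(H - H/17) = 1/(16*H/17) = 17/(16*H))
p + a((11 - 3)/(6 + 3)) = -270 + 17/(16*(((11 - 3)/(6 + 3)))) = -270 + 17/(16*((8/9))) = -270 + 17/(16*((8*(⅑)))) = -270 + 17/(16*(8/9)) = -270 + (17/16)*(9/8) = -270 + 153/128 = -34407/128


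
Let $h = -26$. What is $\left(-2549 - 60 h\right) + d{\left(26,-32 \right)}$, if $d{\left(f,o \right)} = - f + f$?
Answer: $-989$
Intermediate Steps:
$d{\left(f,o \right)} = 0$
$\left(-2549 - 60 h\right) + d{\left(26,-32 \right)} = \left(-2549 - -1560\right) + 0 = \left(-2549 + 1560\right) + 0 = -989 + 0 = -989$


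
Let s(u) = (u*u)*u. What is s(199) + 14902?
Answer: 7895501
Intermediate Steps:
s(u) = u³ (s(u) = u²*u = u³)
s(199) + 14902 = 199³ + 14902 = 7880599 + 14902 = 7895501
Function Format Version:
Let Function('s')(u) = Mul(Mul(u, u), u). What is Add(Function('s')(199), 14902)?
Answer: 7895501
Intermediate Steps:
Function('s')(u) = Pow(u, 3) (Function('s')(u) = Mul(Pow(u, 2), u) = Pow(u, 3))
Add(Function('s')(199), 14902) = Add(Pow(199, 3), 14902) = Add(7880599, 14902) = 7895501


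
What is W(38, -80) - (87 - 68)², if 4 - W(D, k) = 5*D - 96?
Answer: -451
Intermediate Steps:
W(D, k) = 100 - 5*D (W(D, k) = 4 - (5*D - 96) = 4 - (-96 + 5*D) = 4 + (96 - 5*D) = 100 - 5*D)
W(38, -80) - (87 - 68)² = (100 - 5*38) - (87 - 68)² = (100 - 190) - 1*19² = -90 - 1*361 = -90 - 361 = -451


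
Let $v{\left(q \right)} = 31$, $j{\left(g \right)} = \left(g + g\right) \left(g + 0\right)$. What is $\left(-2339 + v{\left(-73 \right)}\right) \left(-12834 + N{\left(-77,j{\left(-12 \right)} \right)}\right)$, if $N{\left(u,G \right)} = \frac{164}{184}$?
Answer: $\frac{681232742}{23} \approx 2.9619 \cdot 10^{7}$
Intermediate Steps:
$j{\left(g \right)} = 2 g^{2}$ ($j{\left(g \right)} = 2 g g = 2 g^{2}$)
$N{\left(u,G \right)} = \frac{41}{46}$ ($N{\left(u,G \right)} = 164 \cdot \frac{1}{184} = \frac{41}{46}$)
$\left(-2339 + v{\left(-73 \right)}\right) \left(-12834 + N{\left(-77,j{\left(-12 \right)} \right)}\right) = \left(-2339 + 31\right) \left(-12834 + \frac{41}{46}\right) = \left(-2308\right) \left(- \frac{590323}{46}\right) = \frac{681232742}{23}$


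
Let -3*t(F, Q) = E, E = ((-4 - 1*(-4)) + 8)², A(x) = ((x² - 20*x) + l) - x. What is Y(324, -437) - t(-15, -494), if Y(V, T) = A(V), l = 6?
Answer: 294598/3 ≈ 98199.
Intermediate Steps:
A(x) = 6 + x² - 21*x (A(x) = ((x² - 20*x) + 6) - x = (6 + x² - 20*x) - x = 6 + x² - 21*x)
E = 64 (E = ((-4 + 4) + 8)² = (0 + 8)² = 8² = 64)
t(F, Q) = -64/3 (t(F, Q) = -⅓*64 = -64/3)
Y(V, T) = 6 + V² - 21*V
Y(324, -437) - t(-15, -494) = (6 + 324² - 21*324) - 1*(-64/3) = (6 + 104976 - 6804) + 64/3 = 98178 + 64/3 = 294598/3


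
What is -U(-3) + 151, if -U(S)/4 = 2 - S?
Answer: 171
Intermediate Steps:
U(S) = -8 + 4*S (U(S) = -4*(2 - S) = -8 + 4*S)
-U(-3) + 151 = -(-8 + 4*(-3)) + 151 = -(-8 - 12) + 151 = -1*(-20) + 151 = 20 + 151 = 171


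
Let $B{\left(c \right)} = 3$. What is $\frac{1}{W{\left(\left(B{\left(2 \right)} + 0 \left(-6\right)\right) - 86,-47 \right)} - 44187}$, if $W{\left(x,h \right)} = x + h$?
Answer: $- \frac{1}{44317} \approx -2.2565 \cdot 10^{-5}$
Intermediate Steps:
$W{\left(x,h \right)} = h + x$
$\frac{1}{W{\left(\left(B{\left(2 \right)} + 0 \left(-6\right)\right) - 86,-47 \right)} - 44187} = \frac{1}{\left(-47 + \left(\left(3 + 0 \left(-6\right)\right) - 86\right)\right) - 44187} = \frac{1}{\left(-47 + \left(\left(3 + 0\right) - 86\right)\right) - 44187} = \frac{1}{\left(-47 + \left(3 - 86\right)\right) - 44187} = \frac{1}{\left(-47 - 83\right) - 44187} = \frac{1}{-130 - 44187} = \frac{1}{-44317} = - \frac{1}{44317}$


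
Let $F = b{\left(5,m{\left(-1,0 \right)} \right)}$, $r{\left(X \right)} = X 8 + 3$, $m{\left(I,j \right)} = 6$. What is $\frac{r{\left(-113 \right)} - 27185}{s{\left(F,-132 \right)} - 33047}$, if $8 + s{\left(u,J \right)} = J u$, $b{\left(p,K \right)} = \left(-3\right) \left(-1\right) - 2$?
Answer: $\frac{28086}{33187} \approx 0.8463$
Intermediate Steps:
$b{\left(p,K \right)} = 1$ ($b{\left(p,K \right)} = 3 - 2 = 1$)
$r{\left(X \right)} = 3 + 8 X$ ($r{\left(X \right)} = 8 X + 3 = 3 + 8 X$)
$F = 1$
$s{\left(u,J \right)} = -8 + J u$
$\frac{r{\left(-113 \right)} - 27185}{s{\left(F,-132 \right)} - 33047} = \frac{\left(3 + 8 \left(-113\right)\right) - 27185}{\left(-8 - 132\right) - 33047} = \frac{\left(3 - 904\right) - 27185}{\left(-8 - 132\right) - 33047} = \frac{-901 - 27185}{-140 - 33047} = - \frac{28086}{-33187} = \left(-28086\right) \left(- \frac{1}{33187}\right) = \frac{28086}{33187}$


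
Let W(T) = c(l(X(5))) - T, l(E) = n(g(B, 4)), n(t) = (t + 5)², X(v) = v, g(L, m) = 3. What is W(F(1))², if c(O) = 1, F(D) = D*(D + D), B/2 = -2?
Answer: 1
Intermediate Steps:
B = -4 (B = 2*(-2) = -4)
n(t) = (5 + t)²
l(E) = 64 (l(E) = (5 + 3)² = 8² = 64)
F(D) = 2*D² (F(D) = D*(2*D) = 2*D²)
W(T) = 1 - T
W(F(1))² = (1 - 2*1²)² = (1 - 2)² = (-1)² = 1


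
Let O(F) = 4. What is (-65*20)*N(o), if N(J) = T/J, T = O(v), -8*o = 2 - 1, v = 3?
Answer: 41600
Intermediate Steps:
o = -1/8 (o = -(2 - 1)/8 = -1/8*1 = -1/8 ≈ -0.12500)
T = 4
N(J) = 4/J
(-65*20)*N(o) = (-65*20)*(4/(-1/8)) = -5200*(-8) = -1300*(-32) = 41600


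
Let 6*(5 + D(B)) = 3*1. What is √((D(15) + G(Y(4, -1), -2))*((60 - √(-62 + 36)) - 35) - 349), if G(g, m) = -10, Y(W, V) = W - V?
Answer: √(-2846 + 58*I*√26)/2 ≈ 1.3841 + 26.71*I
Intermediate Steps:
D(B) = -9/2 (D(B) = -5 + (3*1)/6 = -5 + (⅙)*3 = -5 + ½ = -9/2)
√((D(15) + G(Y(4, -1), -2))*((60 - √(-62 + 36)) - 35) - 349) = √((-9/2 - 10)*((60 - √(-62 + 36)) - 35) - 349) = √(-29*((60 - √(-26)) - 35)/2 - 349) = √(-29*((60 - I*√26) - 35)/2 - 349) = √(-29*(25 - I*√26)/2 - 349) = √((-725/2 + 29*I*√26/2) - 349) = √(-1423/2 + 29*I*√26/2)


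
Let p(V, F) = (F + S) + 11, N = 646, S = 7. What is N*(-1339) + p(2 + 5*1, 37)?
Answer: -864939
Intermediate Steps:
p(V, F) = 18 + F (p(V, F) = (F + 7) + 11 = (7 + F) + 11 = 18 + F)
N*(-1339) + p(2 + 5*1, 37) = 646*(-1339) + (18 + 37) = -864994 + 55 = -864939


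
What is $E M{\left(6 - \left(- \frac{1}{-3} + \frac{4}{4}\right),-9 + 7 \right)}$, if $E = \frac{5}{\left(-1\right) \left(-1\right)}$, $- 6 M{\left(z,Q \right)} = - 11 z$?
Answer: $\frac{385}{9} \approx 42.778$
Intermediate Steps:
$M{\left(z,Q \right)} = \frac{11 z}{6}$ ($M{\left(z,Q \right)} = - \frac{\left(-11\right) z}{6} = \frac{11 z}{6}$)
$E = 5$ ($E = \frac{5}{1} = 5 \cdot 1 = 5$)
$E M{\left(6 - \left(- \frac{1}{-3} + \frac{4}{4}\right),-9 + 7 \right)} = 5 \frac{11 \left(6 - \left(- \frac{1}{-3} + \frac{4}{4}\right)\right)}{6} = 5 \frac{11 \left(6 - \left(\left(-1\right) \left(- \frac{1}{3}\right) + 4 \cdot \frac{1}{4}\right)\right)}{6} = 5 \frac{11 \left(6 - \left(\frac{1}{3} + 1\right)\right)}{6} = 5 \frac{11 \left(6 - \frac{4}{3}\right)}{6} = 5 \cdot \frac{11}{6} \cdot \frac{14}{3} = 5 \cdot \frac{77}{9} = \frac{385}{9}$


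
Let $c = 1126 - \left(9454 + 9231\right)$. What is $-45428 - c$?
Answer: $-27869$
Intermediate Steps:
$c = -17559$ ($c = 1126 - 18685 = -17559$)
$-45428 - c = -45428 - -17559 = -45428 + 17559 = -27869$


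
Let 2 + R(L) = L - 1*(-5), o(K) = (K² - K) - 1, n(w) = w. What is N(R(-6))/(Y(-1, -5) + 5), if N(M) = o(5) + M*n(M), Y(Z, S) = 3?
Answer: 7/2 ≈ 3.5000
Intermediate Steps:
o(K) = -1 + K² - K
R(L) = 3 + L (R(L) = -2 + (L - 1*(-5)) = -2 + (L + 5) = -2 + (5 + L) = 3 + L)
N(M) = 19 + M² (N(M) = (-1 + 5² - 1*5) + M*M = (-1 + 25 - 5) + M² = 19 + M²)
N(R(-6))/(Y(-1, -5) + 5) = (19 + (3 - 6)²)/(3 + 5) = (19 + (-3)²)/8 = (19 + 9)*(⅛) = 28*(⅛) = 7/2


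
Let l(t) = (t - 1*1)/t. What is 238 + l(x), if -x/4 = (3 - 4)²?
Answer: 957/4 ≈ 239.25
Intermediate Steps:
x = -4 (x = -4*(3 - 4)² = -4*(-1)² = -4*1 = -4)
l(t) = (-1 + t)/t (l(t) = (t - 1)/t = (-1 + t)/t)
238 + l(x) = 238 + (-1 - 4)/(-4) = 238 - ¼*(-5) = 238 + 5/4 = 957/4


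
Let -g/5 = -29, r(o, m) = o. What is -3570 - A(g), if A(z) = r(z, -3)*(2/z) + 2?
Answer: -3574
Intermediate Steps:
g = 145 (g = -5*(-29) = 145)
A(z) = 4 (A(z) = z*(2/z) + 2 = 2 + 2 = 4)
-3570 - A(g) = -3570 - 1*4 = -3570 - 4 = -3574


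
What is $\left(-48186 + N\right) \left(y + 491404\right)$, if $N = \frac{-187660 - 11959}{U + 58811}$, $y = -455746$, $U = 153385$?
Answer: $- \frac{60767627113725}{35366} \approx -1.7182 \cdot 10^{9}$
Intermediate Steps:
$N = - \frac{199619}{212196}$ ($N = \frac{-187660 - 11959}{153385 + 58811} = - \frac{199619}{212196} \approx -0.94073$)
$\left(-48186 + N\right) \left(y + 491404\right) = \left(-48186 - \frac{199619}{212196}\right) \left(-455746 + 491404\right) = \left(- \frac{10225076075}{212196}\right) 35658 = - \frac{60767627113725}{35366}$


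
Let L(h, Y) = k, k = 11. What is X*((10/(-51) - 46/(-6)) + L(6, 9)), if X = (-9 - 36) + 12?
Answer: -10362/17 ≈ -609.53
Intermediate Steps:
L(h, Y) = 11
X = -33 (X = -45 + 12 = -33)
X*((10/(-51) - 46/(-6)) + L(6, 9)) = -33*((10/(-51) - 46/(-6)) + 11) = -33*((10*(-1/51) - 46*(-1/6)) + 11) = -33*((-10/51 + 23/3) + 11) = -33*(127/17 + 11) = -33*314/17 = -10362/17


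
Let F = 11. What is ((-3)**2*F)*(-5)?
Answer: -495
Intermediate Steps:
((-3)**2*F)*(-5) = ((-3)**2*11)*(-5) = (9*11)*(-5) = 99*(-5) = -495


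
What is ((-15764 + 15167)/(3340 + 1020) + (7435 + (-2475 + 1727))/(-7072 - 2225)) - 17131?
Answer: -77159824461/4503880 ≈ -17132.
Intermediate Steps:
((-15764 + 15167)/(3340 + 1020) + (7435 + (-2475 + 1727))/(-7072 - 2225)) - 17131 = (-597/4360 + (7435 - 748)/(-9297)) - 17131 = (-597*1/4360 + 6687*(-1/9297)) - 17131 = (-597/4360 - 743/1033) - 17131 = -3856181/4503880 - 17131 = -77159824461/4503880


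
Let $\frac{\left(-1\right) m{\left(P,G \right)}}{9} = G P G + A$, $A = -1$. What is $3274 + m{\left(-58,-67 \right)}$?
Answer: $2346541$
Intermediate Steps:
$m{\left(P,G \right)} = 9 - 9 P G^{2}$ ($m{\left(P,G \right)} = - 9 \left(G P G - 1\right) = - 9 \left(P G^{2} - 1\right) = - 9 \left(-1 + P G^{2}\right) = 9 - 9 P G^{2}$)
$3274 + m{\left(-58,-67 \right)} = 3274 - \left(-9 - 522 \left(-67\right)^{2}\right) = 3274 - \left(-9 - 2343258\right) = 3274 + \left(9 + 2343258\right) = 3274 + 2343267 = 2346541$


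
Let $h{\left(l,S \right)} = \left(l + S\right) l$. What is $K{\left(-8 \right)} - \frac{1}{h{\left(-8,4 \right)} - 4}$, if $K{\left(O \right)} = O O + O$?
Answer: $\frac{1567}{28} \approx 55.964$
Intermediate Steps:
$h{\left(l,S \right)} = l \left(S + l\right)$ ($h{\left(l,S \right)} = \left(S + l\right) l = l \left(S + l\right)$)
$K{\left(O \right)} = O + O^{2}$ ($K{\left(O \right)} = O^{2} + O = O + O^{2}$)
$K{\left(-8 \right)} - \frac{1}{h{\left(-8,4 \right)} - 4} = - 8 \left(1 - 8\right) - \frac{1}{- 8 \left(4 - 8\right) - 4} = \left(-8\right) \left(-7\right) - \frac{1}{\left(-8\right) \left(-4\right) - 4} = 56 - \frac{1}{32 - 4} = 56 - \frac{1}{28} = \frac{1567}{28}$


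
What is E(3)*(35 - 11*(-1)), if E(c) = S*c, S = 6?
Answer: 828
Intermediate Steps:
E(c) = 6*c
E(3)*(35 - 11*(-1)) = (6*3)*(35 - 11*(-1)) = 18*(35 + 11) = 18*46 = 828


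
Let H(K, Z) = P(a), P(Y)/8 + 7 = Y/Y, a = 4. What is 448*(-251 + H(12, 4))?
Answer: -133952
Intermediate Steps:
P(Y) = -48 (P(Y) = -56 + 8*(Y/Y) = -56 + 8*1 = -56 + 8 = -48)
H(K, Z) = -48
448*(-251 + H(12, 4)) = 448*(-251 - 48) = 448*(-299) = -133952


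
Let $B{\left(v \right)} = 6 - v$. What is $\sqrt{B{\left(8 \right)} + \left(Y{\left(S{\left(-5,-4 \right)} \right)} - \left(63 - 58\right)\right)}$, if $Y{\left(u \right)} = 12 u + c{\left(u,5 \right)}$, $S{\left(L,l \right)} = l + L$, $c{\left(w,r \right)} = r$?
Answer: $i \sqrt{110} \approx 10.488 i$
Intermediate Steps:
$S{\left(L,l \right)} = L + l$
$Y{\left(u \right)} = 5 + 12 u$ ($Y{\left(u \right)} = 12 u + 5 = 5 + 12 u$)
$\sqrt{B{\left(8 \right)} + \left(Y{\left(S{\left(-5,-4 \right)} \right)} - \left(63 - 58\right)\right)} = \sqrt{\left(6 - 8\right) + \left(\left(5 + 12 \left(-5 - 4\right)\right) - \left(63 - 58\right)\right)} = \sqrt{\left(6 - 8\right) + \left(\left(5 + 12 \left(-9\right)\right) - 5\right)} = \sqrt{-2 + \left(\left(5 - 108\right) - 5\right)} = \sqrt{-2 - 108} = \sqrt{-110} = i \sqrt{110}$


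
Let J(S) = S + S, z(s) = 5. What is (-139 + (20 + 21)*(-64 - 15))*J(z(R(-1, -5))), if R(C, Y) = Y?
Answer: -33780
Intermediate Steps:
J(S) = 2*S
(-139 + (20 + 21)*(-64 - 15))*J(z(R(-1, -5))) = (-139 + (20 + 21)*(-64 - 15))*(2*5) = (-139 + 41*(-79))*10 = (-139 - 3239)*10 = -3378*10 = -33780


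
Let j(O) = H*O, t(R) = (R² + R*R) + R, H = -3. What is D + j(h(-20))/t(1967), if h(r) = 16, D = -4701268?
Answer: -36388496003908/7740145 ≈ -4.7013e+6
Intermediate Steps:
t(R) = R + 2*R² (t(R) = (R² + R²) + R = 2*R² + R = R + 2*R²)
j(O) = -3*O
D + j(h(-20))/t(1967) = -4701268 + (-3*16)/((1967*(1 + 2*1967))) = -4701268 - 48*1/(1967*(1 + 3934)) = -4701268 - 48/(1967*3935) = -4701268 - 48/7740145 = -36388496003908/7740145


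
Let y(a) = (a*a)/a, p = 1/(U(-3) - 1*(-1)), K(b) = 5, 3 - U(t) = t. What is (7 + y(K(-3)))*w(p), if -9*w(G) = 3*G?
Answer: -4/7 ≈ -0.57143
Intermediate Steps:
U(t) = 3 - t
p = ⅐ (p = 1/((3 - 1*(-3)) - 1*(-1)) = 1/((3 + 3) + 1) = 1/(6 + 1) = 1/7 = ⅐ ≈ 0.14286)
y(a) = a (y(a) = a²/a = a)
w(G) = -G/3
(7 + y(K(-3)))*w(p) = (7 + 5)*(-⅓*⅐) = 12*(-1/21) = -4/7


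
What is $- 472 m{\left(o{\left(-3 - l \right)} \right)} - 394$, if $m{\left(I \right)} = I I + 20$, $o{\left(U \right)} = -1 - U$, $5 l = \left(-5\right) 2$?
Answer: $-9834$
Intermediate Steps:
$l = -2$ ($l = \frac{\left(-5\right) 2}{5} = \frac{1}{5} \left(-10\right) = -2$)
$m{\left(I \right)} = 20 + I^{2}$ ($m{\left(I \right)} = I^{2} + 20 = 20 + I^{2}$)
$- 472 m{\left(o{\left(-3 - l \right)} \right)} - 394 = - 472 \left(20 + \left(-1 - \left(-3 - -2\right)\right)^{2}\right) - 394 = - 472 \left(20 + \left(-1 - \left(-3 + 2\right)\right)^{2}\right) - 394 = - 472 \left(20 + \left(-1 - -1\right)^{2}\right) - 394 = - 472 \left(20 + \left(-1 + 1\right)^{2}\right) - 394 = - 472 \left(20 + 0^{2}\right) - 394 = - 472 \left(20 + 0\right) - 394 = \left(-472\right) 20 - 394 = -9440 - 394 = -9834$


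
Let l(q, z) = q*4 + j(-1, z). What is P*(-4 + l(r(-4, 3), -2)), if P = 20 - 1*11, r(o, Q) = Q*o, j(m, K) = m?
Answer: -477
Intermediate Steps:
P = 9 (P = 20 - 11 = 9)
l(q, z) = -1 + 4*q (l(q, z) = q*4 - 1 = 4*q - 1 = -1 + 4*q)
P*(-4 + l(r(-4, 3), -2)) = 9*(-4 + (-1 + 4*(3*(-4)))) = 9*(-4 + (-1 + 4*(-12))) = 9*(-4 + (-1 - 48)) = 9*(-4 - 49) = 9*(-53) = -477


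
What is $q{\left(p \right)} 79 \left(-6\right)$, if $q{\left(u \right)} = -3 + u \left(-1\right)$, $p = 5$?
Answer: $3792$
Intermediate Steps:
$q{\left(u \right)} = -3 - u$
$q{\left(p \right)} 79 \left(-6\right) = \left(-3 - 5\right) 79 \left(-6\right) = \left(-3 - 5\right) \left(-474\right) = \left(-8\right) \left(-474\right) = 3792$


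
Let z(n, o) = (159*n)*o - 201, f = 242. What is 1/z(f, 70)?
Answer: 1/2693259 ≈ 3.7130e-7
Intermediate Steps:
z(n, o) = -201 + 159*n*o (z(n, o) = 159*n*o - 201 = -201 + 159*n*o)
1/z(f, 70) = 1/(-201 + 159*242*70) = 1/(-201 + 2693460) = 1/2693259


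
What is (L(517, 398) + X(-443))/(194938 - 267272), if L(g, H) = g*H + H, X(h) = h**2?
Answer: -402413/72334 ≈ -5.5633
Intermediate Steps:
L(g, H) = H + H*g (L(g, H) = H*g + H = H + H*g)
(L(517, 398) + X(-443))/(194938 - 267272) = (398*(1 + 517) + (-443)**2)/(194938 - 267272) = (398*518 + 196249)/(-72334) = (206164 + 196249)*(-1/72334) = 402413*(-1/72334) = -402413/72334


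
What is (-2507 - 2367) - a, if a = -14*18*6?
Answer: -3362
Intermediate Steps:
a = -1512 (a = -252*6 = -1512)
(-2507 - 2367) - a = (-2507 - 2367) - 1*(-1512) = -4874 + 1512 = -3362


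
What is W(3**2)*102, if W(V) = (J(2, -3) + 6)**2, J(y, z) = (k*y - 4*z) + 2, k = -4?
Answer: 14688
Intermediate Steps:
J(y, z) = 2 - 4*y - 4*z (J(y, z) = (-4*y - 4*z) + 2 = 2 - 4*y - 4*z)
W(V) = 144 (W(V) = ((2 - 4*2 - 4*(-3)) + 6)**2 = ((2 - 8 + 12) + 6)**2 = (6 + 6)**2 = 12**2 = 144)
W(3**2)*102 = 144*102 = 14688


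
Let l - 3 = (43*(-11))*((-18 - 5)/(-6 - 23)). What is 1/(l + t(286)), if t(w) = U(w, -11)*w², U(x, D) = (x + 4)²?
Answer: 29/199492253608 ≈ 1.4537e-10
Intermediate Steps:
U(x, D) = (4 + x)²
t(w) = w²*(4 + w)² (t(w) = (4 + w)²*w² = w²*(4 + w)²)
l = -10792/29 (l = 3 + (43*(-11))*((-18 - 5)/(-6 - 23)) = 3 - (-10879)/(-29) = 3 - (-10879)*(-1)/29 = 3 - 473*23/29 = 3 - 10879/29 = -10792/29 ≈ -372.14)
1/(l + t(286)) = 1/(-10792/29 + 286²*(4 + 286)²) = 1/(-10792/29 + 81796*290²) = 1/(-10792/29 + 81796*84100) = 1/(-10792/29 + 6879043600) = 1/(199492253608/29) = 29/199492253608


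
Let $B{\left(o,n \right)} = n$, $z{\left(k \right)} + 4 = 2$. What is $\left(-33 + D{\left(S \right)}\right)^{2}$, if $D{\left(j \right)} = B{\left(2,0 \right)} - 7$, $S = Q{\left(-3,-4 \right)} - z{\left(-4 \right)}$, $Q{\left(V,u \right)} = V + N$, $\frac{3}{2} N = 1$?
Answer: $1600$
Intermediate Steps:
$N = \frac{2}{3}$ ($N = \frac{2}{3} \cdot 1 = \frac{2}{3} \approx 0.66667$)
$Q{\left(V,u \right)} = \frac{2}{3} + V$ ($Q{\left(V,u \right)} = V + \frac{2}{3} = \frac{2}{3} + V$)
$z{\left(k \right)} = -2$ ($z{\left(k \right)} = -4 + 2 = -2$)
$S = - \frac{1}{3}$ ($S = \left(\frac{2}{3} - 3\right) - -2 = - \frac{7}{3} + 2 = - \frac{1}{3} \approx -0.33333$)
$D{\left(j \right)} = -7$ ($D{\left(j \right)} = 0 - 7 = -7$)
$\left(-33 + D{\left(S \right)}\right)^{2} = \left(-33 - 7\right)^{2} = \left(-40\right)^{2} = 1600$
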